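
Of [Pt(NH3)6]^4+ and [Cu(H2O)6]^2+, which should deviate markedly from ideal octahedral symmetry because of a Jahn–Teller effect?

[Cu(H2O)6]^2+

[Pt(NH3)6]^4+: Summing ligand charges against the +4 overall charge gives an oxidation state of +4 for platinum. Group 10 minus oxidation state 4 gives a d⁶ configuration. A 5d ion has a large Δₒ and is invariably low-spin. The d⁶ configuration leaves the e_g set evenly filled (or empty) — no strong Jahn–Teller driving force.
[Cu(H2O)6]^2+: Ligand charges: water is neutral. With an overall charge of +2 the copper centre must be in the +2 oxidation state. Cu sits in group 11, so the d-electron count is 11 − 2 = 9. The t₂g⁶e_g³ configuration has an unevenly filled e_g set; the Jahn–Teller theorem predicts a tetragonal distortion (typically axial elongation) to lift the degeneracy.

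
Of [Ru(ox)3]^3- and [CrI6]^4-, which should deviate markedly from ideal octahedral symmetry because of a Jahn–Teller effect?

[CrI6]^4-

[Ru(ox)3]^3-: Ligand charges: each oxalate is −2. With an overall charge of −3 the ruthenium centre must be in the +3 oxidation state. Group 8 minus oxidation state 3 gives a d⁵ configuration. A 4d ion has a large Δₒ and is invariably low-spin. The d⁵ configuration leaves the e_g set evenly filled (or empty) — no strong Jahn–Teller driving force.
[CrI6]^4-: Each iodide is −1; balancing the −4 overall charge requires Cr(II). Chromium is a group-6 element; Cr(II) is therefore d⁴. Iodide is a weak-field ligand for a first-row metal, so the complex is high-spin. The t₂g³e_g¹ (high-spin) configuration has an unevenly filled e_g set; the Jahn–Teller theorem predicts a tetragonal distortion (typically axial elongation) to lift the degeneracy.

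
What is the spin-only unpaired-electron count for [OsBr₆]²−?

Summing ligand charges against the −2 overall charge gives an oxidation state of +4 for osmium.
Group 8 minus oxidation state 4 gives a d⁴ configuration.
The spin state decides the count: a 5d ion has a large Δₒ and is invariably low-spin.
An octahedral low-spin d⁴ ion is t₂g⁴e_g⁰, giving 2 unpaired electrons.

2 unpaired electrons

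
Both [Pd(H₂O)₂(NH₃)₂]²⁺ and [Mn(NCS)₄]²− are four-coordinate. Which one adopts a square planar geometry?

[Pd(H₂O)₂(NH₃)₂]²⁺

For [Pd(H₂O)₂(NH₃)₂]²⁺: Water is neutral; ammonia is neutral; balancing the +2 overall charge requires Pd(II). Palladium is a group-10 element; Pd(II) is therefore d⁸. A 4d d⁸ ion has a large crystal-field splitting; square planar leaves the high-energy d_{x²−y²} orbital empty and maximises CFSE. → square planar.
For [Mn(NCS)₄]²−: Ligand charges: each isothiocyanate is −1. With an overall charge of −2 the manganese centre must be in the +2 oxidation state. Mn sits in group 7, so the d-electron count is 7 − 2 = 5. A high-spin d⁵ ion has zero CFSE in either geometry, so four ligands adopt the sterically favoured tetrahedral geometry. → tetrahedral.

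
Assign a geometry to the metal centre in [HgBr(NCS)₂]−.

Each bromide is −1; each isothiocyanate is −1; balancing the −1 overall charge requires Hg(II).
Group 12 minus oxidation state 2 gives a d¹⁰ configuration.
Coordination number: 3.
Three ligands around a d¹⁰ centre minimise repulsion in a trigonal-planar arrangement.

trigonal planar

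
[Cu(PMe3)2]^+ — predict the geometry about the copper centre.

linear

Trimethylphosphine is neutral; balancing the +1 overall charge requires Cu(I).
Group 11 minus oxidation state 1 gives a d¹⁰ configuration.
With 2 monodentate ligands the coordination number is 2.
A d¹⁰ ion with only two ligands adopts a linear arrangement (sp hybridisation; no CFSE preference).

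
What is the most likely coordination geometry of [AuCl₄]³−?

Ligand charges: each chloride is −1. With an overall charge of −3 the gold centre must be in the +1 oxidation state.
Group 11 minus oxidation state 1 gives a d¹⁰ configuration.
Coordination number: 4.
A d¹⁰ ion has no crystal-field stabilisation preference between square planar and tetrahedral, so four ligands adopt the sterically favoured tetrahedral geometry.

tetrahedral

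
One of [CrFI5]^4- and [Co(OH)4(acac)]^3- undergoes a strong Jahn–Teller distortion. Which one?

[CrFI5]^4-: Ligand charges: each fluoride is −1; each iodide is −1. With an overall charge of −4 the chromium centre must be in the +2 oxidation state. Group 6 minus oxidation state 2 gives a d⁴ configuration. Fluoride and iodide are weak-field ligands for a first-row metal, so the complex is high-spin. The t₂g³e_g¹ (high-spin) configuration has an unevenly filled e_g set; the Jahn–Teller theorem predicts a tetragonal distortion (typically axial elongation) to lift the degeneracy.
[Co(OH)4(acac)]^3-: Ligand charges: each hydroxide is −1; each acetylacetonate is −1. With an overall charge of −3 the cobalt centre must be in the +2 oxidation state. Co sits in group 9, so the d-electron count is 9 − 2 = 7. Acetylacetonate and hydroxide are weak-field ligands for a first-row metal, so the complex is high-spin. The d⁷ configuration leaves the e_g set evenly filled (or empty) — no strong Jahn–Teller driving force.

[CrFI5]^4-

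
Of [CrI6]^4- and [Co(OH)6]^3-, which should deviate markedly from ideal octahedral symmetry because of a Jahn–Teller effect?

[CrI6]^4-

[CrI6]^4-: Each iodide is −1; balancing the −4 overall charge requires Cr(II). Chromium is a group-6 element; Cr(II) is therefore d⁴. Iodide is a weak-field ligand for a first-row metal, so the complex is high-spin. The t₂g³e_g¹ (high-spin) configuration has an unevenly filled e_g set; the Jahn–Teller theorem predicts a tetragonal distortion (typically axial elongation) to lift the degeneracy.
[Co(OH)6]^3-: Ligand charges: each hydroxide is −1. With an overall charge of −3 the cobalt centre must be in the +3 oxidation state. Co sits in group 9, so the d-electron count is 9 − 3 = 6. Co(III) has an exceptionally large octahedral splitting and is low-spin with essentially every ligand except fluoride. The d⁶ configuration leaves the e_g set evenly filled (or empty) — no strong Jahn–Teller driving force.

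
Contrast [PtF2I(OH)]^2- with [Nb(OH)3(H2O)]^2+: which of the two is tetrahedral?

For [PtF2I(OH)]^2-: Each fluoride is −1; each iodide is −1; each hydroxide is −1; balancing the −2 overall charge requires Pt(II). Platinum is a group-10 element; Pt(II) is therefore d⁸. A 5d d⁸ ion has a large crystal-field splitting; square planar leaves the high-energy d_{x²−y²} orbital empty and maximises CFSE. → square planar.
For [Nb(OH)3(H2O)]^2+: Summing ligand charges against the +2 overall charge gives an oxidation state of +5 for niobium. Niobium is a group-5 element; Nb(V) is therefore d⁰. A d⁰ ion has no crystal-field stabilisation preference between square planar and tetrahedral, so four ligands adopt the sterically favoured tetrahedral geometry. → tetrahedral.

[Nb(OH)3(H2O)]^2+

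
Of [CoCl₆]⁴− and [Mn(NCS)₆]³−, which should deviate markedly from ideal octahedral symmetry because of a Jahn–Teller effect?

[Mn(NCS)₆]³−

[CoCl₆]⁴−: Summing ligand charges against the −4 overall charge gives an oxidation state of +2 for cobalt. Cobalt is a group-9 element; Co(II) is therefore d⁷. Chloride is a weak-field ligand for a first-row metal, so the complex is high-spin. The d⁷ configuration leaves the e_g set evenly filled (or empty) — no strong Jahn–Teller driving force.
[Mn(NCS)₆]³−: Summing ligand charges against the −3 overall charge gives an oxidation state of +3 for manganese. Mn sits in group 7, so the d-electron count is 7 − 3 = 4. Isothiocyanate is a weak-field ligand for a first-row metal, so the complex is high-spin. The t₂g³e_g¹ (high-spin) configuration has an unevenly filled e_g set; the Jahn–Teller theorem predicts a tetragonal distortion (typically axial elongation) to lift the degeneracy.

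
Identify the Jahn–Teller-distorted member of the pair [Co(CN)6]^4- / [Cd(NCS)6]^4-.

[Co(CN)6]^4-

[Co(CN)6]^4-: Summing ligand charges against the −4 overall charge gives an oxidation state of +2 for cobalt. Co sits in group 9, so the d-electron count is 9 − 2 = 7. Cyanide is a strong-field ligand (high in the spectrochemical series) for a first-row metal, so the complex is low-spin. The t₂g⁶e_g¹ (low-spin) configuration has an unevenly filled e_g set; the Jahn–Teller theorem predicts a tetragonal distortion (typically axial elongation) to lift the degeneracy.
[Cd(NCS)6]^4-: Ligand charges: each isothiocyanate is −1. With an overall charge of −4 the cadmium centre must be in the +2 oxidation state. Cadmium is a group-12 element; Cd(II) is therefore d¹⁰. The d¹⁰ configuration leaves the e_g set evenly filled (or empty) — no strong Jahn–Teller driving force.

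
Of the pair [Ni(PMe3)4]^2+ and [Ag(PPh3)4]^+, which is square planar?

[Ni(PMe3)4]^2+

For [Ni(PMe3)4]^2+: Ligand charges: trimethylphosphine is neutral. With an overall charge of +2 the nickel centre must be in the +2 oxidation state. Ni sits in group 10, so the d-electron count is 10 − 2 = 8. Trimethylphosphine is a strong-field ligand (high in the spectrochemical series). A 3d d⁸ ion with strong-field ligands gains enough CFSE to favour square planar over tetrahedral. → square planar.
For [Ag(PPh3)4]^+: Ligand charges: triphenylphosphine is neutral. With an overall charge of +1 the silver centre must be in the +1 oxidation state. Group 11 minus oxidation state 1 gives a d¹⁰ configuration. A d¹⁰ ion has no crystal-field stabilisation preference between square planar and tetrahedral, so four ligands adopt the sterically favoured tetrahedral geometry. → tetrahedral.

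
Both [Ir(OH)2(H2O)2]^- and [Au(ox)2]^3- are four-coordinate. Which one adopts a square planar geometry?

[Ir(OH)2(H2O)2]^-

For [Ir(OH)2(H2O)2]^-: Each hydroxide is −1; water is neutral; balancing the −1 overall charge requires Ir(I). Group 9 minus oxidation state 1 gives a d⁸ configuration. A 5d d⁸ ion has a large crystal-field splitting; square planar leaves the high-energy d_{x²−y²} orbital empty and maximises CFSE. → square planar.
For [Au(ox)2]^3-: Summing ligand charges against the −3 overall charge gives an oxidation state of +1 for gold. Group 11 minus oxidation state 1 gives a d¹⁰ configuration. A d¹⁰ ion has no crystal-field stabilisation preference between square planar and tetrahedral, so four ligands adopt the sterically favoured tetrahedral geometry. → tetrahedral.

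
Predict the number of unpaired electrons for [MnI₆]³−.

4 unpaired electrons

Ligand charges: each iodide is −1. With an overall charge of −3 the manganese centre must be in the +3 oxidation state.
Manganese is a group-7 element; Mn(III) is therefore d⁴.
The spin state decides the count: Iodide is a weak-field ligand for a first-row metal, so the complex is high-spin.
An octahedral high-spin d⁴ ion is t₂g³e_g¹, giving 4 unpaired electrons.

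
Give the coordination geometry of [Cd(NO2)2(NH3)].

Ligand charges: each nitro (N-bound nitrite) is −1; ammonia is neutral. With an overall charge of 0 the cadmium centre must be in the +2 oxidation state.
Cadmium is a group-12 element; Cd(II) is therefore d¹⁰.
Coordination number: 3.
Three ligands around a d¹⁰ centre minimise repulsion in a trigonal-planar arrangement.

trigonal planar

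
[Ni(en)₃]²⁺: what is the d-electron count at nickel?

d⁸

Ethylenediamine is neutral; balancing the +2 overall charge requires Ni(II).
Nickel is a group-10 element; Ni(II) is therefore d⁸.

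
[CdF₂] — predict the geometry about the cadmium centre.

linear

Summing ligand charges against the 0 overall charge gives an oxidation state of +2 for cadmium.
Group 12 minus oxidation state 2 gives a d¹⁰ configuration.
Coordination number: 2.
A d¹⁰ ion with only two ligands adopts a linear arrangement (sp hybridisation; no CFSE preference).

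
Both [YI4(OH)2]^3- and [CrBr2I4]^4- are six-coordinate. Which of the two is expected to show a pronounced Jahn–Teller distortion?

[YI4(OH)2]^3-: Each iodide is −1; each hydroxide is −1; balancing the −3 overall charge requires Y(III). Yttrium is a group-3 element; Y(III) is therefore d⁰. The d⁰ configuration leaves the e_g set evenly filled (or empty) — no strong Jahn–Teller driving force.
[CrBr2I4]^4-: Ligand charges: each bromide is −1; each iodide is −1. With an overall charge of −4 the chromium centre must be in the +2 oxidation state. Cr sits in group 6, so the d-electron count is 6 − 2 = 4. Bromide and iodide are weak-field ligands for a first-row metal, so the complex is high-spin. The t₂g³e_g¹ (high-spin) configuration has an unevenly filled e_g set; the Jahn–Teller theorem predicts a tetragonal distortion (typically axial elongation) to lift the degeneracy.

[CrBr2I4]^4-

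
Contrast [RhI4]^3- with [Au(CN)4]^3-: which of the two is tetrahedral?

For [RhI4]^3-: Summing ligand charges against the −3 overall charge gives an oxidation state of +1 for rhodium. Rh sits in group 9, so the d-electron count is 9 − 1 = 8. A 4d d⁸ ion has a large crystal-field splitting; square planar leaves the high-energy d_{x²−y²} orbital empty and maximises CFSE. → square planar.
For [Au(CN)4]^3-: Each cyanide is −1; balancing the −3 overall charge requires Au(I). Au sits in group 11, so the d-electron count is 11 − 1 = 10. A d¹⁰ ion has no crystal-field stabilisation preference between square planar and tetrahedral, so four ligands adopt the sterically favoured tetrahedral geometry. → tetrahedral.

[Au(CN)4]^3-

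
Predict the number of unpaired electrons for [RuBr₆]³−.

Ligand charges: each bromide is −1. With an overall charge of −3 the ruthenium centre must be in the +3 oxidation state.
Group 8 minus oxidation state 3 gives a d⁵ configuration.
The spin state decides the count: a 4d ion has a large Δₒ and is invariably low-spin.
An octahedral low-spin d⁵ ion is t₂g⁵e_g⁰, giving 1 unpaired electron.

1 unpaired electron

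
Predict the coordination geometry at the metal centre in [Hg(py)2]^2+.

linear

Summing ligand charges against the +2 overall charge gives an oxidation state of +2 for mercury.
Group 12 minus oxidation state 2 gives a d¹⁰ configuration.
Coordination number: 2.
A d¹⁰ ion with only two ligands adopts a linear arrangement (sp hybridisation; no CFSE preference).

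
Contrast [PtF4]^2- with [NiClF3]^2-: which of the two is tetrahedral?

[NiClF3]^2-

For [PtF4]^2-: Ligand charges: each fluoride is −1. With an overall charge of −2 the platinum centre must be in the +2 oxidation state. Group 10 minus oxidation state 2 gives a d⁸ configuration. A 5d d⁸ ion has a large crystal-field splitting; square planar leaves the high-energy d_{x²−y²} orbital empty and maximises CFSE. → square planar.
For [NiClF3]^2-: Summing ligand charges against the −2 overall charge gives an oxidation state of +2 for nickel. Group 10 minus oxidation state 2 gives a d⁸ configuration. Chloride and fluoride are weak-field ligands. With weak-field ligands the CFSE gain from square planar is small, so a 3d d⁸ ion takes the sterically preferred tetrahedral geometry. → tetrahedral.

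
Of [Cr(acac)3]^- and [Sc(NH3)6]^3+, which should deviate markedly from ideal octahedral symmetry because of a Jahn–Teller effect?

[Cr(acac)3]^-

[Cr(acac)3]^-: Ligand charges: each acetylacetonate is −1. With an overall charge of −1 the chromium centre must be in the +2 oxidation state. Cr sits in group 6, so the d-electron count is 6 − 2 = 4. Acetylacetonate is a weak-field ligand for a first-row metal, so the complex is high-spin. The t₂g³e_g¹ (high-spin) configuration has an unevenly filled e_g set; the Jahn–Teller theorem predicts a tetragonal distortion (typically axial elongation) to lift the degeneracy.
[Sc(NH3)6]^3+: Summing ligand charges against the +3 overall charge gives an oxidation state of +3 for scandium. Sc sits in group 3, so the d-electron count is 3 − 3 = 0. The d⁰ configuration leaves the e_g set evenly filled (or empty) — no strong Jahn–Teller driving force.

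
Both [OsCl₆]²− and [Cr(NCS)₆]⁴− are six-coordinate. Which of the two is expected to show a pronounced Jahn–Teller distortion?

[Cr(NCS)₆]⁴−

[OsCl₆]²−: Summing ligand charges against the −2 overall charge gives an oxidation state of +4 for osmium. Os sits in group 8, so the d-electron count is 8 − 4 = 4. A 5d ion has a large Δₒ and is invariably low-spin. The d⁴ configuration leaves the e_g set evenly filled (or empty) — no strong Jahn–Teller driving force.
[Cr(NCS)₆]⁴−: Ligand charges: each isothiocyanate is −1. With an overall charge of −4 the chromium centre must be in the +2 oxidation state. Chromium is a group-6 element; Cr(II) is therefore d⁴. Isothiocyanate is a weak-field ligand for a first-row metal, so the complex is high-spin. The t₂g³e_g¹ (high-spin) configuration has an unevenly filled e_g set; the Jahn–Teller theorem predicts a tetragonal distortion (typically axial elongation) to lift the degeneracy.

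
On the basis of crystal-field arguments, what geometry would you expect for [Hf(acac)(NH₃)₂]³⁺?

tetrahedral

Each acetylacetonate is −1; ammonia is neutral; balancing the +3 overall charge requires Hf(IV).
Hf sits in group 4, so the d-electron count is 4 − 4 = 0.
Counting donor atoms: 1×acetylacetonate (bidentate) → 2 donors; 2×ammonia (monodentate) → 2 donors. Coordination number = 4.
A d⁰ ion has no crystal-field stabilisation preference between square planar and tetrahedral, so four ligands adopt the sterically favoured tetrahedral geometry.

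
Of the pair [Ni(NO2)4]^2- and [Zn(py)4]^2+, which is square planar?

[Ni(NO2)4]^2-

For [Ni(NO2)4]^2-: Each nitro (N-bound nitrite) is −1; balancing the −2 overall charge requires Ni(II). Ni sits in group 10, so the d-electron count is 10 − 2 = 8. Nitro (N-bound nitrite) is a strong-field ligand (high in the spectrochemical series). A 3d d⁸ ion with strong-field ligands gains enough CFSE to favour square planar over tetrahedral. → square planar.
For [Zn(py)4]^2+: Summing ligand charges against the +2 overall charge gives an oxidation state of +2 for zinc. Group 12 minus oxidation state 2 gives a d¹⁰ configuration. A d¹⁰ ion has no crystal-field stabilisation preference between square planar and tetrahedral, so four ligands adopt the sterically favoured tetrahedral geometry. → tetrahedral.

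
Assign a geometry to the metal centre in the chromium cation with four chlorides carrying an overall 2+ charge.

Ligand charges: each chloride is −1. With an overall charge of +2 the chromium centre must be in the +6 oxidation state.
Group 6 minus oxidation state 6 gives a d⁰ configuration.
With 4 monodentate ligands the coordination number is 4.
A d⁰ ion has no crystal-field stabilisation preference between square planar and tetrahedral, so four ligands adopt the sterically favoured tetrahedral geometry.

tetrahedral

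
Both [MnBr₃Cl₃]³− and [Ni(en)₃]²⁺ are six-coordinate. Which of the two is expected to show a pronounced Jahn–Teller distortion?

[MnBr₃Cl₃]³−: Ligand charges: each bromide is −1; each chloride is −1. With an overall charge of −3 the manganese centre must be in the +3 oxidation state. Mn sits in group 7, so the d-electron count is 7 − 3 = 4. Bromide and chloride are weak-field ligands for a first-row metal, so the complex is high-spin. The t₂g³e_g¹ (high-spin) configuration has an unevenly filled e_g set; the Jahn–Teller theorem predicts a tetragonal distortion (typically axial elongation) to lift the degeneracy.
[Ni(en)₃]²⁺: Summing ligand charges against the +2 overall charge gives an oxidation state of +2 for nickel. Group 10 minus oxidation state 2 gives a d⁸ configuration. The d⁸ configuration leaves the e_g set evenly filled (or empty) — no strong Jahn–Teller driving force.

[MnBr₃Cl₃]³−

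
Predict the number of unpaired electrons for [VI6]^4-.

3

Each iodide is −1; balancing the −4 overall charge requires V(II).
V sits in group 5, so the d-electron count is 5 − 2 = 3.
In an octahedral field the d³ configuration is t₂g³e_g⁰ (only one arrangement possible), giving 3 unpaired electrons.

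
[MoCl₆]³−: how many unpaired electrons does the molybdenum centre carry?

3 unpaired electrons

Summing ligand charges against the −3 overall charge gives an oxidation state of +3 for molybdenum.
Group 6 minus oxidation state 3 gives a d³ configuration.
In an octahedral field the d³ configuration is t₂g³e_g⁰ (only one arrangement possible), giving 3 unpaired electrons.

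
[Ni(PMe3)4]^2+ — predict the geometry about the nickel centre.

Ligand charges: trimethylphosphine is neutral. With an overall charge of +2 the nickel centre must be in the +2 oxidation state.
Ni sits in group 10, so the d-electron count is 10 − 2 = 8.
With 4 monodentate ligands the coordination number is 4.
Trimethylphosphine is a strong-field ligand (high in the spectrochemical series).
A 3d d⁸ ion with strong-field ligands gains enough CFSE to favour square planar over tetrahedral.

square planar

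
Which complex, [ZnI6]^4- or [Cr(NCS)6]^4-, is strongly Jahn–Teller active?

[Cr(NCS)6]^4-

[ZnI6]^4-: Each iodide is −1; balancing the −4 overall charge requires Zn(II). Zinc is a group-12 element; Zn(II) is therefore d¹⁰. The d¹⁰ configuration leaves the e_g set evenly filled (or empty) — no strong Jahn–Teller driving force.
[Cr(NCS)6]^4-: Summing ligand charges against the −4 overall charge gives an oxidation state of +2 for chromium. Chromium is a group-6 element; Cr(II) is therefore d⁴. Isothiocyanate is a weak-field ligand for a first-row metal, so the complex is high-spin. The t₂g³e_g¹ (high-spin) configuration has an unevenly filled e_g set; the Jahn–Teller theorem predicts a tetragonal distortion (typically axial elongation) to lift the degeneracy.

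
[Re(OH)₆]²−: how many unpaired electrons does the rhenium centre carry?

3

Ligand charges: each hydroxide is −1. With an overall charge of −2 the rhenium centre must be in the +4 oxidation state.
Rhenium is a group-7 element; Re(IV) is therefore d³.
In an octahedral field the d³ configuration is t₂g³e_g⁰ (only one arrangement possible), giving 3 unpaired electrons.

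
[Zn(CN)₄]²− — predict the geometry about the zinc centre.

Summing ligand charges against the −2 overall charge gives an oxidation state of +2 for zinc.
Group 12 minus oxidation state 2 gives a d¹⁰ configuration.
With 4 monodentate ligands the coordination number is 4.
A d¹⁰ ion has no crystal-field stabilisation preference between square planar and tetrahedral, so four ligands adopt the sterically favoured tetrahedral geometry.

tetrahedral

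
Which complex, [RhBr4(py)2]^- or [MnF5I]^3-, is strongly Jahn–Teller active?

[MnF5I]^3-

[RhBr4(py)2]^-: Ligand charges: each bromide is −1; pyridine is neutral. With an overall charge of −1 the rhodium centre must be in the +3 oxidation state. Rhodium is a group-9 element; Rh(III) is therefore d⁶. A 4d ion has a large Δₒ and is invariably low-spin. The d⁶ configuration leaves the e_g set evenly filled (or empty) — no strong Jahn–Teller driving force.
[MnF5I]^3-: Each fluoride is −1; each iodide is −1; balancing the −3 overall charge requires Mn(III). Group 7 minus oxidation state 3 gives a d⁴ configuration. Fluoride and iodide are weak-field ligands for a first-row metal, so the complex is high-spin. The t₂g³e_g¹ (high-spin) configuration has an unevenly filled e_g set; the Jahn–Teller theorem predicts a tetragonal distortion (typically axial elongation) to lift the degeneracy.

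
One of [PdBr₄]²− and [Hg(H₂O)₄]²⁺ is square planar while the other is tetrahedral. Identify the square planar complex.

[PdBr₄]²−

For [PdBr₄]²−: Summing ligand charges against the −2 overall charge gives an oxidation state of +2 for palladium. Palladium is a group-10 element; Pd(II) is therefore d⁸. A 4d d⁸ ion has a large crystal-field splitting; square planar leaves the high-energy d_{x²−y²} orbital empty and maximises CFSE. → square planar.
For [Hg(H₂O)₄]²⁺: Summing ligand charges against the +2 overall charge gives an oxidation state of +2 for mercury. Mercury is a group-12 element; Hg(II) is therefore d¹⁰. A d¹⁰ ion has no crystal-field stabilisation preference between square planar and tetrahedral, so four ligands adopt the sterically favoured tetrahedral geometry. → tetrahedral.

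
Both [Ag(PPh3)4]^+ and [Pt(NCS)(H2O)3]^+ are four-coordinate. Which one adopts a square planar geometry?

For [Ag(PPh3)4]^+: Triphenylphosphine is neutral; balancing the +1 overall charge requires Ag(I). Ag sits in group 11, so the d-electron count is 11 − 1 = 10. A d¹⁰ ion has no crystal-field stabilisation preference between square planar and tetrahedral, so four ligands adopt the sterically favoured tetrahedral geometry. → tetrahedral.
For [Pt(NCS)(H2O)3]^+: Ligand charges: each isothiocyanate is −1; water is neutral. With an overall charge of +1 the platinum centre must be in the +2 oxidation state. Pt sits in group 10, so the d-electron count is 10 − 2 = 8. A 5d d⁸ ion has a large crystal-field splitting; square planar leaves the high-energy d_{x²−y²} orbital empty and maximises CFSE. → square planar.

[Pt(NCS)(H2O)3]^+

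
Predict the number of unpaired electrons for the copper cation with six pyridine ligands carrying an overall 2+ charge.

Pyridine is neutral; balancing the +2 overall charge requires Cu(II).
Cu sits in group 11, so the d-electron count is 11 − 2 = 9.
In an octahedral field the d⁹ configuration is t₂g⁶e_g³ (only one arrangement possible), giving 1 unpaired electron.

1 unpaired electron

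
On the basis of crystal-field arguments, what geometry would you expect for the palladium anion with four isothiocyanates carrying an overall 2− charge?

square planar

Summing ligand charges against the −2 overall charge gives an oxidation state of +2 for palladium.
Palladium is a group-10 element; Pd(II) is therefore d⁸.
With 4 monodentate ligands the coordination number is 4.
A 4d d⁸ ion has a large crystal-field splitting; square planar leaves the high-energy d_{x²−y²} orbital empty and maximises CFSE.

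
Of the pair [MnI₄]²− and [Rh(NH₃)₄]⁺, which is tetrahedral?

[MnI₄]²−

For [MnI₄]²−: Ligand charges: each iodide is −1. With an overall charge of −2 the manganese centre must be in the +2 oxidation state. Mn sits in group 7, so the d-electron count is 7 − 2 = 5. A high-spin d⁵ ion has zero CFSE in either geometry, so four ligands adopt the sterically favoured tetrahedral geometry. → tetrahedral.
For [Rh(NH₃)₄]⁺: Ligand charges: ammonia is neutral. With an overall charge of +1 the rhodium centre must be in the +1 oxidation state. Group 9 minus oxidation state 1 gives a d⁸ configuration. A 4d d⁸ ion has a large crystal-field splitting; square planar leaves the high-energy d_{x²−y²} orbital empty and maximises CFSE. → square planar.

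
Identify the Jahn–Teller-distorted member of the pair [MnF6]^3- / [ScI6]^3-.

[MnF6]^3-: Each fluoride is −1; balancing the −3 overall charge requires Mn(III). Group 7 minus oxidation state 3 gives a d⁴ configuration. Fluoride is a weak-field ligand for a first-row metal, so the complex is high-spin. The t₂g³e_g¹ (high-spin) configuration has an unevenly filled e_g set; the Jahn–Teller theorem predicts a tetragonal distortion (typically axial elongation) to lift the degeneracy.
[ScI6]^3-: Each iodide is −1; balancing the −3 overall charge requires Sc(III). Scandium is a group-3 element; Sc(III) is therefore d⁰. The d⁰ configuration leaves the e_g set evenly filled (or empty) — no strong Jahn–Teller driving force.

[MnF6]^3-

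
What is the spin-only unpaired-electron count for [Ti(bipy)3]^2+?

2 unpaired electrons

Ligand charges: 2,2′-bipyridine is neutral. With an overall charge of +2 the titanium centre must be in the +2 oxidation state.
Group 4 minus oxidation state 2 gives a d² configuration.
Counting donor atoms: 3×2,2′-bipyridine (bidentate) → 6 donors. Coordination number = 6.
In an octahedral field the d² configuration is t₂g²e_g⁰ (only one arrangement possible), giving 2 unpaired electrons.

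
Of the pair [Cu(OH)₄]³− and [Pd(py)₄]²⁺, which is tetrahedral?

[Cu(OH)₄]³−

For [Cu(OH)₄]³−: Each hydroxide is −1; balancing the −3 overall charge requires Cu(I). Group 11 minus oxidation state 1 gives a d¹⁰ configuration. A d¹⁰ ion has no crystal-field stabilisation preference between square planar and tetrahedral, so four ligands adopt the sterically favoured tetrahedral geometry. → tetrahedral.
For [Pd(py)₄]²⁺: Pyridine is neutral; balancing the +2 overall charge requires Pd(II). Pd sits in group 10, so the d-electron count is 10 − 2 = 8. A 4d d⁸ ion has a large crystal-field splitting; square planar leaves the high-energy d_{x²−y²} orbital empty and maximises CFSE. → square planar.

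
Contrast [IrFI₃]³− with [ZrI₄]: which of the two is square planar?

For [IrFI₃]³−: Each fluoride is −1; each iodide is −1; balancing the −3 overall charge requires Ir(I). Group 9 minus oxidation state 1 gives a d⁸ configuration. A 5d d⁸ ion has a large crystal-field splitting; square planar leaves the high-energy d_{x²−y²} orbital empty and maximises CFSE. → square planar.
For [ZrI₄]: Ligand charges: each iodide is −1. With an overall charge of 0 the zirconium centre must be in the +4 oxidation state. Group 4 minus oxidation state 4 gives a d⁰ configuration. A d⁰ ion has no crystal-field stabilisation preference between square planar and tetrahedral, so four ligands adopt the sterically favoured tetrahedral geometry. → tetrahedral.

[IrFI₃]³−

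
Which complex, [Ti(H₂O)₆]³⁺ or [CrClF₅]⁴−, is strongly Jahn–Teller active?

[CrClF₅]⁴−

[Ti(H₂O)₆]³⁺: Ligand charges: water is neutral. With an overall charge of +3 the titanium centre must be in the +3 oxidation state. Ti sits in group 4, so the d-electron count is 4 − 3 = 1. The d¹ configuration leaves the e_g set evenly filled (or empty) — no strong Jahn–Teller driving force.
[CrClF₅]⁴−: Summing ligand charges against the −4 overall charge gives an oxidation state of +2 for chromium. Chromium is a group-6 element; Cr(II) is therefore d⁴. Chloride and fluoride are weak-field ligands for a first-row metal, so the complex is high-spin. The t₂g³e_g¹ (high-spin) configuration has an unevenly filled e_g set; the Jahn–Teller theorem predicts a tetragonal distortion (typically axial elongation) to lift the degeneracy.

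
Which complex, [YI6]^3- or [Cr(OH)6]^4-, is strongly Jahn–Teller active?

[Cr(OH)6]^4-

[YI6]^3-: Each iodide is −1; balancing the −3 overall charge requires Y(III). Y sits in group 3, so the d-electron count is 3 − 3 = 0. The d⁰ configuration leaves the e_g set evenly filled (or empty) — no strong Jahn–Teller driving force.
[Cr(OH)6]^4-: Each hydroxide is −1; balancing the −4 overall charge requires Cr(II). Cr sits in group 6, so the d-electron count is 6 − 2 = 4. Hydroxide is a weak-field ligand for a first-row metal, so the complex is high-spin. The t₂g³e_g¹ (high-spin) configuration has an unevenly filled e_g set; the Jahn–Teller theorem predicts a tetragonal distortion (typically axial elongation) to lift the degeneracy.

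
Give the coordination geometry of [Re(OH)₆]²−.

octahedral

Ligand charges: each hydroxide is −1. With an overall charge of −2 the rhenium centre must be in the +4 oxidation state.
Rhenium is a group-7 element; Re(IV) is therefore d³.
Coordination number: 6.
Six donors around a single metal centre give an octahedral coordination sphere.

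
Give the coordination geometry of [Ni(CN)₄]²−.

square planar

Summing ligand charges against the −2 overall charge gives an oxidation state of +2 for nickel.
Nickel is a group-10 element; Ni(II) is therefore d⁸.
Coordination number: 4.
Cyanide is a strong-field ligand (high in the spectrochemical series).
A 3d d⁸ ion with strong-field ligands gains enough CFSE to favour square planar over tetrahedral.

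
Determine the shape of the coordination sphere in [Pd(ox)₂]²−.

Ligand charges: each oxalate is −2. With an overall charge of −2 the palladium centre must be in the +2 oxidation state.
Pd sits in group 10, so the d-electron count is 10 − 2 = 8.
Counting donor atoms: 2×oxalate (bidentate) → 4 donors. Coordination number = 4.
A 4d d⁸ ion has a large crystal-field splitting; square planar leaves the high-energy d_{x²−y²} orbital empty and maximises CFSE.

square planar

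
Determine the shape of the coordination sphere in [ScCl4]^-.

Summing ligand charges against the −1 overall charge gives an oxidation state of +3 for scandium.
Group 3 minus oxidation state 3 gives a d⁰ configuration.
With 4 monodentate ligands the coordination number is 4.
A d⁰ ion has no crystal-field stabilisation preference between square planar and tetrahedral, so four ligands adopt the sterically favoured tetrahedral geometry.

tetrahedral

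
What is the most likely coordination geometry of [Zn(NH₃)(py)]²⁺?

linear

Ligand charges: ammonia is neutral; pyridine is neutral. With an overall charge of +2 the zinc centre must be in the +2 oxidation state.
Zinc is a group-12 element; Zn(II) is therefore d¹⁰.
Coordination number: 2.
A d¹⁰ ion with only two ligands adopts a linear arrangement (sp hybridisation; no CFSE preference).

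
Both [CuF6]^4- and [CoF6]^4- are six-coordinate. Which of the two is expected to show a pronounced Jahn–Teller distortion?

[CuF6]^4-

[CuF6]^4-: Summing ligand charges against the −4 overall charge gives an oxidation state of +2 for copper. Group 11 minus oxidation state 2 gives a d⁹ configuration. The t₂g⁶e_g³ configuration has an unevenly filled e_g set; the Jahn–Teller theorem predicts a tetragonal distortion (typically axial elongation) to lift the degeneracy.
[CoF6]^4-: Summing ligand charges against the −4 overall charge gives an oxidation state of +2 for cobalt. Group 9 minus oxidation state 2 gives a d⁷ configuration. Fluoride is a weak-field ligand for a first-row metal, so the complex is high-spin. The d⁷ configuration leaves the e_g set evenly filled (or empty) — no strong Jahn–Teller driving force.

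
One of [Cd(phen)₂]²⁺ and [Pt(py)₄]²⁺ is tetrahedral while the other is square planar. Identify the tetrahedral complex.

[Cd(phen)₂]²⁺

For [Cd(phen)₂]²⁺: 1,10-phenanthroline is neutral; balancing the +2 overall charge requires Cd(II). Cd sits in group 12, so the d-electron count is 12 − 2 = 10. A d¹⁰ ion has no crystal-field stabilisation preference between square planar and tetrahedral, so four ligands adopt the sterically favoured tetrahedral geometry. → tetrahedral.
For [Pt(py)₄]²⁺: Summing ligand charges against the +2 overall charge gives an oxidation state of +2 for platinum. Platinum is a group-10 element; Pt(II) is therefore d⁸. A 5d d⁸ ion has a large crystal-field splitting; square planar leaves the high-energy d_{x²−y²} orbital empty and maximises CFSE. → square planar.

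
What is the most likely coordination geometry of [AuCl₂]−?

Each chloride is −1; balancing the −1 overall charge requires Au(I).
Group 11 minus oxidation state 1 gives a d¹⁰ configuration.
With 2 monodentate ligands the coordination number is 2.
A d¹⁰ ion with only two ligands adopts a linear arrangement (sp hybridisation; no CFSE preference).

linear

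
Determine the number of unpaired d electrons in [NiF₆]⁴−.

Ligand charges: each fluoride is −1. With an overall charge of −4 the nickel centre must be in the +2 oxidation state.
Ni sits in group 10, so the d-electron count is 10 − 2 = 8.
In an octahedral field the d⁸ configuration is t₂g⁶e_g² (only one arrangement possible), giving 2 unpaired electrons.

2 unpaired electrons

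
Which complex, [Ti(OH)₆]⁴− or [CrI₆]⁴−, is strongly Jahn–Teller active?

[CrI₆]⁴−

[Ti(OH)₆]⁴−: Ligand charges: each hydroxide is −1. With an overall charge of −4 the titanium centre must be in the +2 oxidation state. Ti sits in group 4, so the d-electron count is 4 − 2 = 2. The d² configuration leaves the e_g set evenly filled (or empty) — no strong Jahn–Teller driving force.
[CrI₆]⁴−: Ligand charges: each iodide is −1. With an overall charge of −4 the chromium centre must be in the +2 oxidation state. Group 6 minus oxidation state 2 gives a d⁴ configuration. Iodide is a weak-field ligand for a first-row metal, so the complex is high-spin. The t₂g³e_g¹ (high-spin) configuration has an unevenly filled e_g set; the Jahn–Teller theorem predicts a tetragonal distortion (typically axial elongation) to lift the degeneracy.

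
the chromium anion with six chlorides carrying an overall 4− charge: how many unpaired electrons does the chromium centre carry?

Each chloride is −1; balancing the −4 overall charge requires Cr(II).
Cr sits in group 6, so the d-electron count is 6 − 2 = 4.
The spin state decides the count: Chloride is a weak-field ligand for a first-row metal, so the complex is high-spin.
An octahedral high-spin d⁴ ion is t₂g³e_g¹, giving 4 unpaired electrons.

4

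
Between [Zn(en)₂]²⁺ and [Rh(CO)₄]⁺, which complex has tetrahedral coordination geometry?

For [Zn(en)₂]²⁺: Summing ligand charges against the +2 overall charge gives an oxidation state of +2 for zinc. Zn sits in group 12, so the d-electron count is 12 − 2 = 10. A d¹⁰ ion has no crystal-field stabilisation preference between square planar and tetrahedral, so four ligands adopt the sterically favoured tetrahedral geometry. → tetrahedral.
For [Rh(CO)₄]⁺: Ligand charges: carbonyl is neutral. With an overall charge of +1 the rhodium centre must be in the +1 oxidation state. Rh sits in group 9, so the d-electron count is 9 − 1 = 8. A 4d d⁸ ion has a large crystal-field splitting; square planar leaves the high-energy d_{x²−y²} orbital empty and maximises CFSE. → square planar.

[Zn(en)₂]²⁺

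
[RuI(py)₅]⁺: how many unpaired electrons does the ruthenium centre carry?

Summing ligand charges against the +1 overall charge gives an oxidation state of +2 for ruthenium.
Ruthenium is a group-8 element; Ru(II) is therefore d⁶.
The spin state decides the count: a 4d ion has a large Δₒ and is invariably low-spin.
An octahedral low-spin d⁶ ion is t₂g⁶e_g⁰, giving 0 unpaired electrons.

0 unpaired electrons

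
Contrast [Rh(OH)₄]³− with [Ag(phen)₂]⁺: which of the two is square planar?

For [Rh(OH)₄]³−: Ligand charges: each hydroxide is −1. With an overall charge of −3 the rhodium centre must be in the +1 oxidation state. Group 9 minus oxidation state 1 gives a d⁸ configuration. A 4d d⁸ ion has a large crystal-field splitting; square planar leaves the high-energy d_{x²−y²} orbital empty and maximises CFSE. → square planar.
For [Ag(phen)₂]⁺: Summing ligand charges against the +1 overall charge gives an oxidation state of +1 for silver. Ag sits in group 11, so the d-electron count is 11 − 1 = 10. A d¹⁰ ion has no crystal-field stabilisation preference between square planar and tetrahedral, so four ligands adopt the sterically favoured tetrahedral geometry. → tetrahedral.

[Rh(OH)₄]³−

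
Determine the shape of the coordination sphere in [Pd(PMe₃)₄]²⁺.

Trimethylphosphine is neutral; balancing the +2 overall charge requires Pd(II).
Group 10 minus oxidation state 2 gives a d⁸ configuration.
With 4 monodentate ligands the coordination number is 4.
A 4d d⁸ ion has a large crystal-field splitting; square planar leaves the high-energy d_{x²−y²} orbital empty and maximises CFSE.

square planar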